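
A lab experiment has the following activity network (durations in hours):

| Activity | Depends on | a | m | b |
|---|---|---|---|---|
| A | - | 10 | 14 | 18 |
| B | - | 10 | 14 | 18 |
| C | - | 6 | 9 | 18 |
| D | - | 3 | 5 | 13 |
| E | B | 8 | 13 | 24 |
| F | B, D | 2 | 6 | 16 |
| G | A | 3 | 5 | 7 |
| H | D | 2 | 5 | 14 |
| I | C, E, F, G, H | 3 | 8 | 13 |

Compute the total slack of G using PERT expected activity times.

te_A = (10 + 4·14 + 18)/6 = 84/6 = 14
te_B = (10 + 4·14 + 18)/6 = 84/6 = 14
te_C = (6 + 4·9 + 18)/6 = 60/6 = 10
te_D = (3 + 4·5 + 13)/6 = 36/6 = 6
te_E = (8 + 4·13 + 24)/6 = 84/6 = 14
te_F = (2 + 4·6 + 16)/6 = 42/6 = 7
te_G = (3 + 4·5 + 7)/6 = 30/6 = 5
te_H = (2 + 4·5 + 14)/6 = 36/6 = 6
te_I = (3 + 4·8 + 13)/6 = 48/6 = 8

Forward pass:
ES_A = 0; EF_A = 14
ES_B = 0; EF_B = 14
ES_C = 0; EF_C = 10
ES_D = 0; EF_D = 6
ES_E = 14; EF_E = 14+14 = 28
ES_F = max(EF_B=14, EF_D=6) = 14; EF_F = 14+7 = 21
ES_G = 14; EF_G = 14+5 = 19
ES_H = 6; EF_H = 6+6 = 12
ES_I = max(EF_C=10, EF_E=28, EF_F=21, EF_G=19, EF_H=12) = 28; EF_I = 28+8 = 36
Expected project duration μ = 36 hours. Critical path: B → E → I.

Backward pass:
LF_I = 36; LS_I = 36−8 = 28
LF_H = LS_I = 28; LS_H = 28−6 = 22
LF_G = LS_I = 28; LS_G = 28−5 = 23
LF_F = LS_I = 28; LS_F = 28−7 = 21
LF_E = LS_I = 28; LS_E = 28−14 = 14
LF_D = min(LS_F=21, LS_H=22) = 21; LS_D = 21−6 = 15
LF_C = LS_I = 28; LS_C = 28−10 = 18
LF_B = min(LS_E=14, LS_F=21) = 14; LS_B = 14−14 = 0
LF_A = LS_G = 23; LS_A = 23−14 = 9
Slack_G = LS_G − ES_G = 23 − 14 = 9

9 hours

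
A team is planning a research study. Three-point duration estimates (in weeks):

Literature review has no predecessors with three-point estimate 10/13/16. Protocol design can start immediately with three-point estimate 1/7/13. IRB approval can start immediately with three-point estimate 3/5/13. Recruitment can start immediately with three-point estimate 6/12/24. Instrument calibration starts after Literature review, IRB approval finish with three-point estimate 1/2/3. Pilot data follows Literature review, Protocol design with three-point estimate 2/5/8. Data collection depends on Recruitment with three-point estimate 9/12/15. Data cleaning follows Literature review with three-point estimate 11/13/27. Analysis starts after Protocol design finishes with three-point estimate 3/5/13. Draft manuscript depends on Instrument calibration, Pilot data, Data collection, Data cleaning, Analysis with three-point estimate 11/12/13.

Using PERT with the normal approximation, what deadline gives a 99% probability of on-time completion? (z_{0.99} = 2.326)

te_Literature review = (10 + 4·13 + 16)/6 = 78/6 = 13; σ²_Literature review = ((16−10)/6)² = 1.000
te_Protocol design = (1 + 4·7 + 13)/6 = 42/6 = 7; σ²_Protocol design = ((13−1)/6)² = 4.000
te_IRB approval = (3 + 4·5 + 13)/6 = 36/6 = 6; σ²_IRB approval = ((13−3)/6)² = 2.778
te_Recruitment = (6 + 4·12 + 24)/6 = 78/6 = 13; σ²_Recruitment = ((24−6)/6)² = 9.000
te_Instrument calibration = (1 + 4·2 + 3)/6 = 12/6 = 2; σ²_Instrument calibration = ((3−1)/6)² = 0.111
te_Pilot data = (2 + 4·5 + 8)/6 = 30/6 = 5; σ²_Pilot data = ((8−2)/6)² = 1.000
te_Data collection = (9 + 4·12 + 15)/6 = 72/6 = 12; σ²_Data collection = ((15−9)/6)² = 1.000
te_Data cleaning = (11 + 4·13 + 27)/6 = 90/6 = 15; σ²_Data cleaning = ((27−11)/6)² = 7.111
te_Analysis = (3 + 4·5 + 13)/6 = 36/6 = 6; σ²_Analysis = ((13−3)/6)² = 2.778
te_Draft manuscript = (11 + 4·12 + 13)/6 = 72/6 = 12; σ²_Draft manuscript = ((13−11)/6)² = 0.111

Forward pass:
ES_Literature review = 0; EF_Literature review = 13
ES_Protocol design = 0; EF_Protocol design = 7
ES_IRB approval = 0; EF_IRB approval = 6
ES_Recruitment = 0; EF_Recruitment = 13
ES_Instrument calibration = max(EF_Literature review=13, EF_IRB approval=6) = 13; EF_Instrument calibration = 13+2 = 15
ES_Pilot data = max(EF_Literature review=13, EF_Protocol design=7) = 13; EF_Pilot data = 13+5 = 18
ES_Data collection = 13; EF_Data collection = 13+12 = 25
ES_Data cleaning = 13; EF_Data cleaning = 13+15 = 28
ES_Analysis = 7; EF_Analysis = 7+6 = 13
ES_Draft manuscript = max(EF_Instrument calibration=15, EF_Pilot data=18, EF_Data collection=25, EF_Data cleaning=28, EF_Analysis=13) = 28; EF_Draft manuscript = 28+12 = 40
Expected project duration μ = 40 weeks. Critical path: Literature review → Data cleaning → Draft manuscript.

Variance along critical path = 1.000 + 7.111 + 0.111 = 8.222; σ = 2.867 weeks.
D = μ + z·σ = 40 + 2.326·2.867 = 46.7 weeks

46.7 weeks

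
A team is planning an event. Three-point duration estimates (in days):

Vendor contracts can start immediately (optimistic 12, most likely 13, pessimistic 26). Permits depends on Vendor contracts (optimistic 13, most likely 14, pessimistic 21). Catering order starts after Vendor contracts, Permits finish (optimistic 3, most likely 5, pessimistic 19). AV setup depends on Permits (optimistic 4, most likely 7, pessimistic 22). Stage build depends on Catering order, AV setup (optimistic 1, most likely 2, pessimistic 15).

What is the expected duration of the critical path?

te_Vendor contracts = (12 + 4·13 + 26)/6 = 90/6 = 15
te_Permits = (13 + 4·14 + 21)/6 = 90/6 = 15
te_Catering order = (3 + 4·5 + 19)/6 = 42/6 = 7
te_AV setup = (4 + 4·7 + 22)/6 = 54/6 = 9
te_Stage build = (1 + 4·2 + 15)/6 = 24/6 = 4

Forward pass:
ES_Vendor contracts = 0; EF_Vendor contracts = 15
ES_Permits = 15; EF_Permits = 15+15 = 30
ES_Catering order = max(EF_Vendor contracts=15, EF_Permits=30) = 30; EF_Catering order = 30+7 = 37
ES_AV setup = 30; EF_AV setup = 30+9 = 39
ES_Stage build = max(EF_Catering order=37, EF_AV setup=39) = 39; EF_Stage build = 39+4 = 43
Expected project duration μ = 43 days. Critical path: Vendor contracts → Permits → AV setup → Stage build.

43 days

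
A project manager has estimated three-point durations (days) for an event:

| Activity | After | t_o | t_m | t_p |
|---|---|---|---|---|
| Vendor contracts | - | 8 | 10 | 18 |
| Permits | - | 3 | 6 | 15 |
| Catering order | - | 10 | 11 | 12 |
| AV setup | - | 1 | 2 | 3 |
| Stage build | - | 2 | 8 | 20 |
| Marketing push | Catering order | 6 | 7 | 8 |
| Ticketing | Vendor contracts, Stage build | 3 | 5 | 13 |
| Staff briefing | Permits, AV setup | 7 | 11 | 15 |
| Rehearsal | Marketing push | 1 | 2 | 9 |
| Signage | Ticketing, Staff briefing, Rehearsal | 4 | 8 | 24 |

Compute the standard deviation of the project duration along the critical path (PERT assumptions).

3.62 days

te_Vendor contracts = (8 + 4·10 + 18)/6 = 66/6 = 11; σ²_Vendor contracts = ((18−8)/6)² = 2.778
te_Permits = (3 + 4·6 + 15)/6 = 42/6 = 7; σ²_Permits = ((15−3)/6)² = 4.000
te_Catering order = (10 + 4·11 + 12)/6 = 66/6 = 11; σ²_Catering order = ((12−10)/6)² = 0.111
te_AV setup = (1 + 4·2 + 3)/6 = 12/6 = 2; σ²_AV setup = ((3−1)/6)² = 0.111
te_Stage build = (2 + 4·8 + 20)/6 = 54/6 = 9; σ²_Stage build = ((20−2)/6)² = 9.000
te_Marketing push = (6 + 4·7 + 8)/6 = 42/6 = 7; σ²_Marketing push = ((8−6)/6)² = 0.111
te_Ticketing = (3 + 4·5 + 13)/6 = 36/6 = 6; σ²_Ticketing = ((13−3)/6)² = 2.778
te_Staff briefing = (7 + 4·11 + 15)/6 = 66/6 = 11; σ²_Staff briefing = ((15−7)/6)² = 1.778
te_Rehearsal = (1 + 4·2 + 9)/6 = 18/6 = 3; σ²_Rehearsal = ((9−1)/6)² = 1.778
te_Signage = (4 + 4·8 + 24)/6 = 60/6 = 10; σ²_Signage = ((24−4)/6)² = 11.111

Forward pass:
ES_Vendor contracts = 0; EF_Vendor contracts = 11
ES_Permits = 0; EF_Permits = 7
ES_Catering order = 0; EF_Catering order = 11
ES_AV setup = 0; EF_AV setup = 2
ES_Stage build = 0; EF_Stage build = 9
ES_Marketing push = 11; EF_Marketing push = 11+7 = 18
ES_Ticketing = max(EF_Vendor contracts=11, EF_Stage build=9) = 11; EF_Ticketing = 11+6 = 17
ES_Staff briefing = max(EF_Permits=7, EF_AV setup=2) = 7; EF_Staff briefing = 7+11 = 18
ES_Rehearsal = 18; EF_Rehearsal = 18+3 = 21
ES_Signage = max(EF_Ticketing=17, EF_Staff briefing=18, EF_Rehearsal=21) = 21; EF_Signage = 21+10 = 31
Expected project duration μ = 31 days. Critical path: Catering order → Marketing push → Rehearsal → Signage.

Variance along critical path = 0.111 + 0.111 + 1.778 + 11.111 = 13.111
σ = √13.111 = 3.621 days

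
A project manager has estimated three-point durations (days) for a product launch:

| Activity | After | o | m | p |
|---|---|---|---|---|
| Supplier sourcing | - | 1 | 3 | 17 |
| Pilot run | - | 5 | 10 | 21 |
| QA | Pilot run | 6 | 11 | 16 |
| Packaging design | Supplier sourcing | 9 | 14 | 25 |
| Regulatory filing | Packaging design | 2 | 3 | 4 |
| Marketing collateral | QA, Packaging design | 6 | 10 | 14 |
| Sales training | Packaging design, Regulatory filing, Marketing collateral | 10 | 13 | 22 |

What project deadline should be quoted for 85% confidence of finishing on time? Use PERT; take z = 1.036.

50.1 days

te_Supplier sourcing = (1 + 4·3 + 17)/6 = 30/6 = 5; σ²_Supplier sourcing = ((17−1)/6)² = 7.111
te_Pilot run = (5 + 4·10 + 21)/6 = 66/6 = 11; σ²_Pilot run = ((21−5)/6)² = 7.111
te_QA = (6 + 4·11 + 16)/6 = 66/6 = 11; σ²_QA = ((16−6)/6)² = 2.778
te_Packaging design = (9 + 4·14 + 25)/6 = 90/6 = 15; σ²_Packaging design = ((25−9)/6)² = 7.111
te_Regulatory filing = (2 + 4·3 + 4)/6 = 18/6 = 3; σ²_Regulatory filing = ((4−2)/6)² = 0.111
te_Marketing collateral = (6 + 4·10 + 14)/6 = 60/6 = 10; σ²_Marketing collateral = ((14−6)/6)² = 1.778
te_Sales training = (10 + 4·13 + 22)/6 = 84/6 = 14; σ²_Sales training = ((22−10)/6)² = 4.000

Forward pass:
ES_Supplier sourcing = 0; EF_Supplier sourcing = 5
ES_Pilot run = 0; EF_Pilot run = 11
ES_QA = 11; EF_QA = 11+11 = 22
ES_Packaging design = 5; EF_Packaging design = 5+15 = 20
ES_Regulatory filing = 20; EF_Regulatory filing = 20+3 = 23
ES_Marketing collateral = max(EF_QA=22, EF_Packaging design=20) = 22; EF_Marketing collateral = 22+10 = 32
ES_Sales training = max(EF_Packaging design=20, EF_Regulatory filing=23, EF_Marketing collateral=32) = 32; EF_Sales training = 32+14 = 46
Expected project duration μ = 46 days. Critical path: Pilot run → QA → Marketing collateral → Sales training.

Variance along critical path = 7.111 + 2.778 + 1.778 + 4.000 = 15.667; σ = 3.958 days.
D = μ + z·σ = 46 + 1.036·3.958 = 50.1 days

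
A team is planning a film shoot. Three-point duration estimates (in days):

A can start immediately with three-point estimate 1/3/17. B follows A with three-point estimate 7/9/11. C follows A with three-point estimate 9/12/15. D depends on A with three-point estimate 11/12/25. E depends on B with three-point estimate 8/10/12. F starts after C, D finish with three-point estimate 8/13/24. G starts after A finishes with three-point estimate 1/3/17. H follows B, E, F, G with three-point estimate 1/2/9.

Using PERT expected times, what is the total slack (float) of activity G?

23 days

te_A = (1 + 4·3 + 17)/6 = 30/6 = 5
te_B = (7 + 4·9 + 11)/6 = 54/6 = 9
te_C = (9 + 4·12 + 15)/6 = 72/6 = 12
te_D = (11 + 4·12 + 25)/6 = 84/6 = 14
te_E = (8 + 4·10 + 12)/6 = 60/6 = 10
te_F = (8 + 4·13 + 24)/6 = 84/6 = 14
te_G = (1 + 4·3 + 17)/6 = 30/6 = 5
te_H = (1 + 4·2 + 9)/6 = 18/6 = 3

Forward pass:
ES_A = 0; EF_A = 5
ES_B = 5; EF_B = 5+9 = 14
ES_C = 5; EF_C = 5+12 = 17
ES_D = 5; EF_D = 5+14 = 19
ES_E = 14; EF_E = 14+10 = 24
ES_F = max(EF_C=17, EF_D=19) = 19; EF_F = 19+14 = 33
ES_G = 5; EF_G = 5+5 = 10
ES_H = max(EF_B=14, EF_E=24, EF_F=33, EF_G=10) = 33; EF_H = 33+3 = 36
Expected project duration μ = 36 days. Critical path: A → D → F → H.

Backward pass:
LF_H = 36; LS_H = 36−3 = 33
LF_G = LS_H = 33; LS_G = 33−5 = 28
LF_F = LS_H = 33; LS_F = 33−14 = 19
LF_E = LS_H = 33; LS_E = 33−10 = 23
LF_D = LS_F = 19; LS_D = 19−14 = 5
LF_C = LS_F = 19; LS_C = 19−12 = 7
LF_B = min(LS_E=23, LS_H=33) = 23; LS_B = 23−9 = 14
LF_A = min(LS_B=14, LS_C=7, LS_D=5, LS_G=28) = 5; LS_A = 5−5 = 0
Slack_G = LS_G − ES_G = 28 − 5 = 23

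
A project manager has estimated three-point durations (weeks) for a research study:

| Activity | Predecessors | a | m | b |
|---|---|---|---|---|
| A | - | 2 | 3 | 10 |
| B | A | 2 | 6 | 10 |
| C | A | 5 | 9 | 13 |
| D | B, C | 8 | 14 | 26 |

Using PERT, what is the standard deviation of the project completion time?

te_A = (2 + 4·3 + 10)/6 = 24/6 = 4; σ²_A = ((10−2)/6)² = 1.778
te_B = (2 + 4·6 + 10)/6 = 36/6 = 6; σ²_B = ((10−2)/6)² = 1.778
te_C = (5 + 4·9 + 13)/6 = 54/6 = 9; σ²_C = ((13−5)/6)² = 1.778
te_D = (8 + 4·14 + 26)/6 = 90/6 = 15; σ²_D = ((26−8)/6)² = 9.000

Forward pass:
ES_A = 0; EF_A = 4
ES_B = 4; EF_B = 4+6 = 10
ES_C = 4; EF_C = 4+9 = 13
ES_D = max(EF_B=10, EF_C=13) = 13; EF_D = 13+15 = 28
Expected project duration μ = 28 weeks. Critical path: A → C → D.

Variance along critical path = 1.778 + 1.778 + 9.000 = 12.556
σ = √12.556 = 3.543 weeks

3.54 weeks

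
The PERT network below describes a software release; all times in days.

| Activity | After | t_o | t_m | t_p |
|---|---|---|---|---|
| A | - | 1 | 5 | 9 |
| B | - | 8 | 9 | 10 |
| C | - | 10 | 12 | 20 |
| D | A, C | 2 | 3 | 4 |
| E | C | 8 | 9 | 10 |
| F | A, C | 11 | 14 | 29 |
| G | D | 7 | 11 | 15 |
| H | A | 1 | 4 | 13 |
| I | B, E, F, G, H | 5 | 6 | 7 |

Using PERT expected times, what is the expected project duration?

35 days

te_A = (1 + 4·5 + 9)/6 = 30/6 = 5
te_B = (8 + 4·9 + 10)/6 = 54/6 = 9
te_C = (10 + 4·12 + 20)/6 = 78/6 = 13
te_D = (2 + 4·3 + 4)/6 = 18/6 = 3
te_E = (8 + 4·9 + 10)/6 = 54/6 = 9
te_F = (11 + 4·14 + 29)/6 = 96/6 = 16
te_G = (7 + 4·11 + 15)/6 = 66/6 = 11
te_H = (1 + 4·4 + 13)/6 = 30/6 = 5
te_I = (5 + 4·6 + 7)/6 = 36/6 = 6

Forward pass:
ES_A = 0; EF_A = 5
ES_B = 0; EF_B = 9
ES_C = 0; EF_C = 13
ES_D = max(EF_A=5, EF_C=13) = 13; EF_D = 13+3 = 16
ES_E = 13; EF_E = 13+9 = 22
ES_F = max(EF_A=5, EF_C=13) = 13; EF_F = 13+16 = 29
ES_G = 16; EF_G = 16+11 = 27
ES_H = 5; EF_H = 5+5 = 10
ES_I = max(EF_B=9, EF_E=22, EF_F=29, EF_G=27, EF_H=10) = 29; EF_I = 29+6 = 35
Expected project duration μ = 35 days. Critical path: C → F → I.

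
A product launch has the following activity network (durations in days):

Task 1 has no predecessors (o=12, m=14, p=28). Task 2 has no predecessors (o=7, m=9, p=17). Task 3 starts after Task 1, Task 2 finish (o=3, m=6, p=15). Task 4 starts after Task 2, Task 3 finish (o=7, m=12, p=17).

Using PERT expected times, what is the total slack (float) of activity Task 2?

6 days

te_Task 1 = (12 + 4·14 + 28)/6 = 96/6 = 16
te_Task 2 = (7 + 4·9 + 17)/6 = 60/6 = 10
te_Task 3 = (3 + 4·6 + 15)/6 = 42/6 = 7
te_Task 4 = (7 + 4·12 + 17)/6 = 72/6 = 12

Forward pass:
ES_Task 1 = 0; EF_Task 1 = 16
ES_Task 2 = 0; EF_Task 2 = 10
ES_Task 3 = max(EF_Task 1=16, EF_Task 2=10) = 16; EF_Task 3 = 16+7 = 23
ES_Task 4 = max(EF_Task 2=10, EF_Task 3=23) = 23; EF_Task 4 = 23+12 = 35
Expected project duration μ = 35 days. Critical path: Task 1 → Task 3 → Task 4.

Backward pass:
LF_Task 4 = 35; LS_Task 4 = 35−12 = 23
LF_Task 3 = LS_Task 4 = 23; LS_Task 3 = 23−7 = 16
LF_Task 2 = min(LS_Task 3=16, LS_Task 4=23) = 16; LS_Task 2 = 16−10 = 6
LF_Task 1 = LS_Task 3 = 16; LS_Task 1 = 16−16 = 0
Slack_Task 2 = LS_Task 2 − ES_Task 2 = 6 − 0 = 6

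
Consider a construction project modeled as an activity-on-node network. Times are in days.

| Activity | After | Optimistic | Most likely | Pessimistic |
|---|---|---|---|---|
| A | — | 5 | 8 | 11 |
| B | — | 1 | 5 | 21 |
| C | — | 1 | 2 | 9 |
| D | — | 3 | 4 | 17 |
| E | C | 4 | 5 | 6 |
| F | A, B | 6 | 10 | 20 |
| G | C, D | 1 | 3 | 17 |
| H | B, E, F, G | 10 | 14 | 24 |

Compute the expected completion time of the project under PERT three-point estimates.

te_A = (5 + 4·8 + 11)/6 = 48/6 = 8
te_B = (1 + 4·5 + 21)/6 = 42/6 = 7
te_C = (1 + 4·2 + 9)/6 = 18/6 = 3
te_D = (3 + 4·4 + 17)/6 = 36/6 = 6
te_E = (4 + 4·5 + 6)/6 = 30/6 = 5
te_F = (6 + 4·10 + 20)/6 = 66/6 = 11
te_G = (1 + 4·3 + 17)/6 = 30/6 = 5
te_H = (10 + 4·14 + 24)/6 = 90/6 = 15

Forward pass:
ES_A = 0; EF_A = 8
ES_B = 0; EF_B = 7
ES_C = 0; EF_C = 3
ES_D = 0; EF_D = 6
ES_E = 3; EF_E = 3+5 = 8
ES_F = max(EF_A=8, EF_B=7) = 8; EF_F = 8+11 = 19
ES_G = max(EF_C=3, EF_D=6) = 6; EF_G = 6+5 = 11
ES_H = max(EF_B=7, EF_E=8, EF_F=19, EF_G=11) = 19; EF_H = 19+15 = 34
Expected project duration μ = 34 days. Critical path: A → F → H.

34 days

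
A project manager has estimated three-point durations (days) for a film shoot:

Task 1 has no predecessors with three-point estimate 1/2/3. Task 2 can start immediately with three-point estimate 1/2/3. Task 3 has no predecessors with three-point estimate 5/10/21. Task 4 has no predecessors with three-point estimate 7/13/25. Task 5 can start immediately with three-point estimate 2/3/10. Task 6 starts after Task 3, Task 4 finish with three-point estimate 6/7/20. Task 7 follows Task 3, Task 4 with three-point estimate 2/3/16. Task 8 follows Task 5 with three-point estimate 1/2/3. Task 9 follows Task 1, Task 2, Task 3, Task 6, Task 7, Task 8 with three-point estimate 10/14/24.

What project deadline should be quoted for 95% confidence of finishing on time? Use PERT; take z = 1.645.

te_Task 1 = (1 + 4·2 + 3)/6 = 12/6 = 2; σ²_Task 1 = ((3−1)/6)² = 0.111
te_Task 2 = (1 + 4·2 + 3)/6 = 12/6 = 2; σ²_Task 2 = ((3−1)/6)² = 0.111
te_Task 3 = (5 + 4·10 + 21)/6 = 66/6 = 11; σ²_Task 3 = ((21−5)/6)² = 7.111
te_Task 4 = (7 + 4·13 + 25)/6 = 84/6 = 14; σ²_Task 4 = ((25−7)/6)² = 9.000
te_Task 5 = (2 + 4·3 + 10)/6 = 24/6 = 4; σ²_Task 5 = ((10−2)/6)² = 1.778
te_Task 6 = (6 + 4·7 + 20)/6 = 54/6 = 9; σ²_Task 6 = ((20−6)/6)² = 5.444
te_Task 7 = (2 + 4·3 + 16)/6 = 30/6 = 5; σ²_Task 7 = ((16−2)/6)² = 5.444
te_Task 8 = (1 + 4·2 + 3)/6 = 12/6 = 2; σ²_Task 8 = ((3−1)/6)² = 0.111
te_Task 9 = (10 + 4·14 + 24)/6 = 90/6 = 15; σ²_Task 9 = ((24−10)/6)² = 5.444

Forward pass:
ES_Task 1 = 0; EF_Task 1 = 2
ES_Task 2 = 0; EF_Task 2 = 2
ES_Task 3 = 0; EF_Task 3 = 11
ES_Task 4 = 0; EF_Task 4 = 14
ES_Task 5 = 0; EF_Task 5 = 4
ES_Task 6 = max(EF_Task 3=11, EF_Task 4=14) = 14; EF_Task 6 = 14+9 = 23
ES_Task 7 = max(EF_Task 3=11, EF_Task 4=14) = 14; EF_Task 7 = 14+5 = 19
ES_Task 8 = 4; EF_Task 8 = 4+2 = 6
ES_Task 9 = max(EF_Task 1=2, EF_Task 2=2, EF_Task 3=11, EF_Task 6=23, EF_Task 7=19, EF_Task 8=6) = 23; EF_Task 9 = 23+15 = 38
Expected project duration μ = 38 days. Critical path: Task 4 → Task 6 → Task 9.

Variance along critical path = 9.000 + 5.444 + 5.444 = 19.889; σ = 4.460 days.
D = μ + z·σ = 38 + 1.645·4.460 = 45.3 days

45.3 days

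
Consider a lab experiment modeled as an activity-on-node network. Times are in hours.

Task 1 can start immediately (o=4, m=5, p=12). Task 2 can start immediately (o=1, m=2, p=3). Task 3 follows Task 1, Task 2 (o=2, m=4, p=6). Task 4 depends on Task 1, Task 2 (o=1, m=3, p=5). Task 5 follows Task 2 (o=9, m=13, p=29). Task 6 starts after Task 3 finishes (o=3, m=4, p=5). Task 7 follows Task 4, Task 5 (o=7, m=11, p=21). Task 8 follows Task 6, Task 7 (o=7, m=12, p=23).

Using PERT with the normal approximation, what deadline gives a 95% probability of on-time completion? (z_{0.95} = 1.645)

50.0 hours

te_Task 1 = (4 + 4·5 + 12)/6 = 36/6 = 6; σ²_Task 1 = ((12−4)/6)² = 1.778
te_Task 2 = (1 + 4·2 + 3)/6 = 12/6 = 2; σ²_Task 2 = ((3−1)/6)² = 0.111
te_Task 3 = (2 + 4·4 + 6)/6 = 24/6 = 4; σ²_Task 3 = ((6−2)/6)² = 0.444
te_Task 4 = (1 + 4·3 + 5)/6 = 18/6 = 3; σ²_Task 4 = ((5−1)/6)² = 0.444
te_Task 5 = (9 + 4·13 + 29)/6 = 90/6 = 15; σ²_Task 5 = ((29−9)/6)² = 11.111
te_Task 6 = (3 + 4·4 + 5)/6 = 24/6 = 4; σ²_Task 6 = ((5−3)/6)² = 0.111
te_Task 7 = (7 + 4·11 + 21)/6 = 72/6 = 12; σ²_Task 7 = ((21−7)/6)² = 5.444
te_Task 8 = (7 + 4·12 + 23)/6 = 78/6 = 13; σ²_Task 8 = ((23−7)/6)² = 7.111

Forward pass:
ES_Task 1 = 0; EF_Task 1 = 6
ES_Task 2 = 0; EF_Task 2 = 2
ES_Task 3 = max(EF_Task 1=6, EF_Task 2=2) = 6; EF_Task 3 = 6+4 = 10
ES_Task 4 = max(EF_Task 1=6, EF_Task 2=2) = 6; EF_Task 4 = 6+3 = 9
ES_Task 5 = 2; EF_Task 5 = 2+15 = 17
ES_Task 6 = 10; EF_Task 6 = 10+4 = 14
ES_Task 7 = max(EF_Task 4=9, EF_Task 5=17) = 17; EF_Task 7 = 17+12 = 29
ES_Task 8 = max(EF_Task 6=14, EF_Task 7=29) = 29; EF_Task 8 = 29+13 = 42
Expected project duration μ = 42 hours. Critical path: Task 2 → Task 5 → Task 7 → Task 8.

Variance along critical path = 0.111 + 11.111 + 5.444 + 7.111 = 23.778; σ = 4.876 hours.
D = μ + z·σ = 42 + 1.645·4.876 = 50.0 hours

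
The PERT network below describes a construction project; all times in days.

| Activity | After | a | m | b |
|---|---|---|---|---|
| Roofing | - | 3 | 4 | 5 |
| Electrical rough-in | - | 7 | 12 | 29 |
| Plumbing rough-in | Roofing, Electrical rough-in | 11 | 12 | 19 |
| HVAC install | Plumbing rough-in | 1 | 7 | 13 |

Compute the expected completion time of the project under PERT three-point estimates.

34 days

te_Roofing = (3 + 4·4 + 5)/6 = 24/6 = 4
te_Electrical rough-in = (7 + 4·12 + 29)/6 = 84/6 = 14
te_Plumbing rough-in = (11 + 4·12 + 19)/6 = 78/6 = 13
te_HVAC install = (1 + 4·7 + 13)/6 = 42/6 = 7

Forward pass:
ES_Roofing = 0; EF_Roofing = 4
ES_Electrical rough-in = 0; EF_Electrical rough-in = 14
ES_Plumbing rough-in = max(EF_Roofing=4, EF_Electrical rough-in=14) = 14; EF_Plumbing rough-in = 14+13 = 27
ES_HVAC install = 27; EF_HVAC install = 27+7 = 34
Expected project duration μ = 34 days. Critical path: Electrical rough-in → Plumbing rough-in → HVAC install.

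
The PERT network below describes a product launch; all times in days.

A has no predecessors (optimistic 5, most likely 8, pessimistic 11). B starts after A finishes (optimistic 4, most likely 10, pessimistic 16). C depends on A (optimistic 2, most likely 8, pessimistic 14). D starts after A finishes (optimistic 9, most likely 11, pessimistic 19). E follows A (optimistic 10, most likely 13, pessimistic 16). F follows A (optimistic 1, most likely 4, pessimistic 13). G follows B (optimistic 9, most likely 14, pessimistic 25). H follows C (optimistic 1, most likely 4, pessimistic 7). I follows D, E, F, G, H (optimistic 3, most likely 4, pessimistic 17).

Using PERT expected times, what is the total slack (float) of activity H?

13 days

te_A = (5 + 4·8 + 11)/6 = 48/6 = 8
te_B = (4 + 4·10 + 16)/6 = 60/6 = 10
te_C = (2 + 4·8 + 14)/6 = 48/6 = 8
te_D = (9 + 4·11 + 19)/6 = 72/6 = 12
te_E = (10 + 4·13 + 16)/6 = 78/6 = 13
te_F = (1 + 4·4 + 13)/6 = 30/6 = 5
te_G = (9 + 4·14 + 25)/6 = 90/6 = 15
te_H = (1 + 4·4 + 7)/6 = 24/6 = 4
te_I = (3 + 4·4 + 17)/6 = 36/6 = 6

Forward pass:
ES_A = 0; EF_A = 8
ES_B = 8; EF_B = 8+10 = 18
ES_C = 8; EF_C = 8+8 = 16
ES_D = 8; EF_D = 8+12 = 20
ES_E = 8; EF_E = 8+13 = 21
ES_F = 8; EF_F = 8+5 = 13
ES_G = 18; EF_G = 18+15 = 33
ES_H = 16; EF_H = 16+4 = 20
ES_I = max(EF_D=20, EF_E=21, EF_F=13, EF_G=33, EF_H=20) = 33; EF_I = 33+6 = 39
Expected project duration μ = 39 days. Critical path: A → B → G → I.

Backward pass:
LF_I = 39; LS_I = 39−6 = 33
LF_H = LS_I = 33; LS_H = 33−4 = 29
LF_G = LS_I = 33; LS_G = 33−15 = 18
LF_F = LS_I = 33; LS_F = 33−5 = 28
LF_E = LS_I = 33; LS_E = 33−13 = 20
LF_D = LS_I = 33; LS_D = 33−12 = 21
LF_C = LS_H = 29; LS_C = 29−8 = 21
LF_B = LS_G = 18; LS_B = 18−10 = 8
LF_A = min(LS_B=8, LS_C=21, LS_D=21, LS_E=20, LS_F=28) = 8; LS_A = 8−8 = 0
Slack_H = LS_H − ES_H = 29 − 16 = 13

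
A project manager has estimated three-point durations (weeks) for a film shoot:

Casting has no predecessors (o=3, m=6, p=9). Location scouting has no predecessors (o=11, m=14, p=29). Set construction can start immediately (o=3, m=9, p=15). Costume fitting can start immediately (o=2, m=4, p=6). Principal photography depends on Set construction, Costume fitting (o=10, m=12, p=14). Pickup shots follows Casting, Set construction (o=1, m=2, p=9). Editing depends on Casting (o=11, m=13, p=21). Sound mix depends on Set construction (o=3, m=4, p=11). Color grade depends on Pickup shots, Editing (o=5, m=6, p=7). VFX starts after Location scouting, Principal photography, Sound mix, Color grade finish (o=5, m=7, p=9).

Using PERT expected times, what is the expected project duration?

te_Casting = (3 + 4·6 + 9)/6 = 36/6 = 6
te_Location scouting = (11 + 4·14 + 29)/6 = 96/6 = 16
te_Set construction = (3 + 4·9 + 15)/6 = 54/6 = 9
te_Costume fitting = (2 + 4·4 + 6)/6 = 24/6 = 4
te_Principal photography = (10 + 4·12 + 14)/6 = 72/6 = 12
te_Pickup shots = (1 + 4·2 + 9)/6 = 18/6 = 3
te_Editing = (11 + 4·13 + 21)/6 = 84/6 = 14
te_Sound mix = (3 + 4·4 + 11)/6 = 30/6 = 5
te_Color grade = (5 + 4·6 + 7)/6 = 36/6 = 6
te_VFX = (5 + 4·7 + 9)/6 = 42/6 = 7

Forward pass:
ES_Casting = 0; EF_Casting = 6
ES_Location scouting = 0; EF_Location scouting = 16
ES_Set construction = 0; EF_Set construction = 9
ES_Costume fitting = 0; EF_Costume fitting = 4
ES_Principal photography = max(EF_Set construction=9, EF_Costume fitting=4) = 9; EF_Principal photography = 9+12 = 21
ES_Pickup shots = max(EF_Casting=6, EF_Set construction=9) = 9; EF_Pickup shots = 9+3 = 12
ES_Editing = 6; EF_Editing = 6+14 = 20
ES_Sound mix = 9; EF_Sound mix = 9+5 = 14
ES_Color grade = max(EF_Pickup shots=12, EF_Editing=20) = 20; EF_Color grade = 20+6 = 26
ES_VFX = max(EF_Location scouting=16, EF_Principal photography=21, EF_Sound mix=14, EF_Color grade=26) = 26; EF_VFX = 26+7 = 33
Expected project duration μ = 33 weeks. Critical path: Casting → Editing → Color grade → VFX.

33 weeks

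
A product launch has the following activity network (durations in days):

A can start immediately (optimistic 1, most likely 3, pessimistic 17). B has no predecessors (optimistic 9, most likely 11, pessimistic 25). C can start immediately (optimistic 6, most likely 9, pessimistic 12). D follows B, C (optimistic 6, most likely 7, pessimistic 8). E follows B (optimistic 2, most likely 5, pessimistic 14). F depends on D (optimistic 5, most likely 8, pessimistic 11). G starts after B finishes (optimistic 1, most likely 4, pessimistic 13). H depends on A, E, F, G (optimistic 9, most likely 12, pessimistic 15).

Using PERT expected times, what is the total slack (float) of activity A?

te_A = (1 + 4·3 + 17)/6 = 30/6 = 5
te_B = (9 + 4·11 + 25)/6 = 78/6 = 13
te_C = (6 + 4·9 + 12)/6 = 54/6 = 9
te_D = (6 + 4·7 + 8)/6 = 42/6 = 7
te_E = (2 + 4·5 + 14)/6 = 36/6 = 6
te_F = (5 + 4·8 + 11)/6 = 48/6 = 8
te_G = (1 + 4·4 + 13)/6 = 30/6 = 5
te_H = (9 + 4·12 + 15)/6 = 72/6 = 12

Forward pass:
ES_A = 0; EF_A = 5
ES_B = 0; EF_B = 13
ES_C = 0; EF_C = 9
ES_D = max(EF_B=13, EF_C=9) = 13; EF_D = 13+7 = 20
ES_E = 13; EF_E = 13+6 = 19
ES_F = 20; EF_F = 20+8 = 28
ES_G = 13; EF_G = 13+5 = 18
ES_H = max(EF_A=5, EF_E=19, EF_F=28, EF_G=18) = 28; EF_H = 28+12 = 40
Expected project duration μ = 40 days. Critical path: B → D → F → H.

Backward pass:
LF_H = 40; LS_H = 40−12 = 28
LF_G = LS_H = 28; LS_G = 28−5 = 23
LF_F = LS_H = 28; LS_F = 28−8 = 20
LF_E = LS_H = 28; LS_E = 28−6 = 22
LF_D = LS_F = 20; LS_D = 20−7 = 13
LF_C = LS_D = 13; LS_C = 13−9 = 4
LF_B = min(LS_D=13, LS_E=22, LS_G=23) = 13; LS_B = 13−13 = 0
LF_A = LS_H = 28; LS_A = 28−5 = 23
Slack_A = LS_A − ES_A = 23 − 0 = 23

23 days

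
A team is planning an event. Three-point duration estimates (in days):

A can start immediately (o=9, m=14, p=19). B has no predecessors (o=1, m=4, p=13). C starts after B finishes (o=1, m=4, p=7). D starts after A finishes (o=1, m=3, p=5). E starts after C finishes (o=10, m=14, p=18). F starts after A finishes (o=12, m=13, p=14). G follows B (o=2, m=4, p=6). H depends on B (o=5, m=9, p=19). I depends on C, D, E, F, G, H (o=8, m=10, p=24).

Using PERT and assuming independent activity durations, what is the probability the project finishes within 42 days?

te_A = (9 + 4·14 + 19)/6 = 84/6 = 14; σ²_A = ((19−9)/6)² = 2.778
te_B = (1 + 4·4 + 13)/6 = 30/6 = 5; σ²_B = ((13−1)/6)² = 4.000
te_C = (1 + 4·4 + 7)/6 = 24/6 = 4; σ²_C = ((7−1)/6)² = 1.000
te_D = (1 + 4·3 + 5)/6 = 18/6 = 3; σ²_D = ((5−1)/6)² = 0.444
te_E = (10 + 4·14 + 18)/6 = 84/6 = 14; σ²_E = ((18−10)/6)² = 1.778
te_F = (12 + 4·13 + 14)/6 = 78/6 = 13; σ²_F = ((14−12)/6)² = 0.111
te_G = (2 + 4·4 + 6)/6 = 24/6 = 4; σ²_G = ((6−2)/6)² = 0.444
te_H = (5 + 4·9 + 19)/6 = 60/6 = 10; σ²_H = ((19−5)/6)² = 5.444
te_I = (8 + 4·10 + 24)/6 = 72/6 = 12; σ²_I = ((24−8)/6)² = 7.111

Forward pass:
ES_A = 0; EF_A = 14
ES_B = 0; EF_B = 5
ES_C = 5; EF_C = 5+4 = 9
ES_D = 14; EF_D = 14+3 = 17
ES_E = 9; EF_E = 9+14 = 23
ES_F = 14; EF_F = 14+13 = 27
ES_G = 5; EF_G = 5+4 = 9
ES_H = 5; EF_H = 5+10 = 15
ES_I = max(EF_C=9, EF_D=17, EF_E=23, EF_F=27, EF_G=9, EF_H=15) = 27; EF_I = 27+12 = 39
Expected project duration μ = 39 days. Critical path: A → F → I.

Variance along critical path = 2.778 + 0.111 + 7.111 = 10.000; σ = √10.000 = 3.162 days.
Z = (42 − 39) / 3.162 = 0.949
P(T ≤ 42) = Φ(0.949) ≈ 0.829

0.829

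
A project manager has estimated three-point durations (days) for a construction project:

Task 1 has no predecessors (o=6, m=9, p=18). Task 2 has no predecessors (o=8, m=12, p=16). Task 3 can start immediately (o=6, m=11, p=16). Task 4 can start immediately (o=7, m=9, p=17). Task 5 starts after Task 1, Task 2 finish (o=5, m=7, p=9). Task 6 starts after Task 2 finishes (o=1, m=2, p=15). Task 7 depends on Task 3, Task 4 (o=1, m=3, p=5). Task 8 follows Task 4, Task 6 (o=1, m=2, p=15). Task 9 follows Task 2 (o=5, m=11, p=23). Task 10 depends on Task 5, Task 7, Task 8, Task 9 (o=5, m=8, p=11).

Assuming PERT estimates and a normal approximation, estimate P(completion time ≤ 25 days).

te_Task 1 = (6 + 4·9 + 18)/6 = 60/6 = 10; σ²_Task 1 = ((18−6)/6)² = 4.000
te_Task 2 = (8 + 4·12 + 16)/6 = 72/6 = 12; σ²_Task 2 = ((16−8)/6)² = 1.778
te_Task 3 = (6 + 4·11 + 16)/6 = 66/6 = 11; σ²_Task 3 = ((16−6)/6)² = 2.778
te_Task 4 = (7 + 4·9 + 17)/6 = 60/6 = 10; σ²_Task 4 = ((17−7)/6)² = 2.778
te_Task 5 = (5 + 4·7 + 9)/6 = 42/6 = 7; σ²_Task 5 = ((9−5)/6)² = 0.444
te_Task 6 = (1 + 4·2 + 15)/6 = 24/6 = 4; σ²_Task 6 = ((15−1)/6)² = 5.444
te_Task 7 = (1 + 4·3 + 5)/6 = 18/6 = 3; σ²_Task 7 = ((5−1)/6)² = 0.444
te_Task 8 = (1 + 4·2 + 15)/6 = 24/6 = 4; σ²_Task 8 = ((15−1)/6)² = 5.444
te_Task 9 = (5 + 4·11 + 23)/6 = 72/6 = 12; σ²_Task 9 = ((23−5)/6)² = 9.000
te_Task 10 = (5 + 4·8 + 11)/6 = 48/6 = 8; σ²_Task 10 = ((11−5)/6)² = 1.000

Forward pass:
ES_Task 1 = 0; EF_Task 1 = 10
ES_Task 2 = 0; EF_Task 2 = 12
ES_Task 3 = 0; EF_Task 3 = 11
ES_Task 4 = 0; EF_Task 4 = 10
ES_Task 5 = max(EF_Task 1=10, EF_Task 2=12) = 12; EF_Task 5 = 12+7 = 19
ES_Task 6 = 12; EF_Task 6 = 12+4 = 16
ES_Task 7 = max(EF_Task 3=11, EF_Task 4=10) = 11; EF_Task 7 = 11+3 = 14
ES_Task 8 = max(EF_Task 4=10, EF_Task 6=16) = 16; EF_Task 8 = 16+4 = 20
ES_Task 9 = 12; EF_Task 9 = 12+12 = 24
ES_Task 10 = max(EF_Task 5=19, EF_Task 7=14, EF_Task 8=20, EF_Task 9=24) = 24; EF_Task 10 = 24+8 = 32
Expected project duration μ = 32 days. Critical path: Task 2 → Task 9 → Task 10.

Variance along critical path = 1.778 + 9.000 + 1.000 = 11.778; σ = √11.778 = 3.432 days.
Z = (25 − 32) / 3.432 = -2.040
P(T ≤ 25) = Φ(-2.040) ≈ 0.021

0.021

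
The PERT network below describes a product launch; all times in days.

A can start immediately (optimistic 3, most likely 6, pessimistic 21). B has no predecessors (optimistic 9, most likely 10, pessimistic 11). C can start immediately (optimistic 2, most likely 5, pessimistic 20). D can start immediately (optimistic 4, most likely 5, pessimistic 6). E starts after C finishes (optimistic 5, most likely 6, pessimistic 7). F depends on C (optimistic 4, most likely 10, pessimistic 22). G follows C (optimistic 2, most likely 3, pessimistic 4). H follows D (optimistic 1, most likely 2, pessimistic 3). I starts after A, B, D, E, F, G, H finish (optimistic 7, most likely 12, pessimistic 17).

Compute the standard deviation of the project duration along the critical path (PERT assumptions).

te_A = (3 + 4·6 + 21)/6 = 48/6 = 8; σ²_A = ((21−3)/6)² = 9.000
te_B = (9 + 4·10 + 11)/6 = 60/6 = 10; σ²_B = ((11−9)/6)² = 0.111
te_C = (2 + 4·5 + 20)/6 = 42/6 = 7; σ²_C = ((20−2)/6)² = 9.000
te_D = (4 + 4·5 + 6)/6 = 30/6 = 5; σ²_D = ((6−4)/6)² = 0.111
te_E = (5 + 4·6 + 7)/6 = 36/6 = 6; σ²_E = ((7−5)/6)² = 0.111
te_F = (4 + 4·10 + 22)/6 = 66/6 = 11; σ²_F = ((22−4)/6)² = 9.000
te_G = (2 + 4·3 + 4)/6 = 18/6 = 3; σ²_G = ((4−2)/6)² = 0.111
te_H = (1 + 4·2 + 3)/6 = 12/6 = 2; σ²_H = ((3−1)/6)² = 0.111
te_I = (7 + 4·12 + 17)/6 = 72/6 = 12; σ²_I = ((17−7)/6)² = 2.778

Forward pass:
ES_A = 0; EF_A = 8
ES_B = 0; EF_B = 10
ES_C = 0; EF_C = 7
ES_D = 0; EF_D = 5
ES_E = 7; EF_E = 7+6 = 13
ES_F = 7; EF_F = 7+11 = 18
ES_G = 7; EF_G = 7+3 = 10
ES_H = 5; EF_H = 5+2 = 7
ES_I = max(EF_A=8, EF_B=10, EF_D=5, EF_E=13, EF_F=18, EF_G=10, EF_H=7) = 18; EF_I = 18+12 = 30
Expected project duration μ = 30 days. Critical path: C → F → I.

Variance along critical path = 9.000 + 9.000 + 2.778 = 20.778
σ = √20.778 = 4.558 days

4.56 days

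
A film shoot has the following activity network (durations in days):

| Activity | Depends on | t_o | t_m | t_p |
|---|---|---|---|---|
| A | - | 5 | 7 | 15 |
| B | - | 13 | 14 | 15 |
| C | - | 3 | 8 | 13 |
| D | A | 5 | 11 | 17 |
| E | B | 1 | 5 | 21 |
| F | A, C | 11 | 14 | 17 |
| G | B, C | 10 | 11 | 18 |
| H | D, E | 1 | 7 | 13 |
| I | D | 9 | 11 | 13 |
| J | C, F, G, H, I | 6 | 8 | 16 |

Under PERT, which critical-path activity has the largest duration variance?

te_A = (5 + 4·7 + 15)/6 = 48/6 = 8; σ²_A = ((15−5)/6)² = 2.778
te_B = (13 + 4·14 + 15)/6 = 84/6 = 14; σ²_B = ((15−13)/6)² = 0.111
te_C = (3 + 4·8 + 13)/6 = 48/6 = 8; σ²_C = ((13−3)/6)² = 2.778
te_D = (5 + 4·11 + 17)/6 = 66/6 = 11; σ²_D = ((17−5)/6)² = 4.000
te_E = (1 + 4·5 + 21)/6 = 42/6 = 7; σ²_E = ((21−1)/6)² = 11.111
te_F = (11 + 4·14 + 17)/6 = 84/6 = 14; σ²_F = ((17−11)/6)² = 1.000
te_G = (10 + 4·11 + 18)/6 = 72/6 = 12; σ²_G = ((18−10)/6)² = 1.778
te_H = (1 + 4·7 + 13)/6 = 42/6 = 7; σ²_H = ((13−1)/6)² = 4.000
te_I = (9 + 4·11 + 13)/6 = 66/6 = 11; σ²_I = ((13−9)/6)² = 0.444
te_J = (6 + 4·8 + 16)/6 = 54/6 = 9; σ²_J = ((16−6)/6)² = 2.778

Forward pass:
ES_A = 0; EF_A = 8
ES_B = 0; EF_B = 14
ES_C = 0; EF_C = 8
ES_D = 8; EF_D = 8+11 = 19
ES_E = 14; EF_E = 14+7 = 21
ES_F = max(EF_A=8, EF_C=8) = 8; EF_F = 8+14 = 22
ES_G = max(EF_B=14, EF_C=8) = 14; EF_G = 14+12 = 26
ES_H = max(EF_D=19, EF_E=21) = 21; EF_H = 21+7 = 28
ES_I = 19; EF_I = 19+11 = 30
ES_J = max(EF_C=8, EF_F=22, EF_G=26, EF_H=28, EF_I=30) = 30; EF_J = 30+9 = 39
Expected project duration μ = 39 days. Critical path: A → D → I → J.

Variances on critical path: σ²_A=2.778, σ²_D=4.000, σ²_I=0.444, σ²_J=2.778.
Largest is σ²_D = 4.000.

D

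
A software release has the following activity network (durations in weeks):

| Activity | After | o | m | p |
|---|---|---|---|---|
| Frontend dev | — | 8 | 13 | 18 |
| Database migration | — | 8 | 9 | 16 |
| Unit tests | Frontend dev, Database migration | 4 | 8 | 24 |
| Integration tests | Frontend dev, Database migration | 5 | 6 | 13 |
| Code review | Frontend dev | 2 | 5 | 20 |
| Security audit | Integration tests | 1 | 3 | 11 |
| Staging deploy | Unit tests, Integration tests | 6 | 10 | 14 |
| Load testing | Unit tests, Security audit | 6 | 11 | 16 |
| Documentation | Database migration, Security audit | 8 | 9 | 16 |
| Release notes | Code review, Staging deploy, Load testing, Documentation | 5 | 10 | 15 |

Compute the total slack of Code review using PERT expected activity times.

15 weeks

te_Frontend dev = (8 + 4·13 + 18)/6 = 78/6 = 13
te_Database migration = (8 + 4·9 + 16)/6 = 60/6 = 10
te_Unit tests = (4 + 4·8 + 24)/6 = 60/6 = 10
te_Integration tests = (5 + 4·6 + 13)/6 = 42/6 = 7
te_Code review = (2 + 4·5 + 20)/6 = 42/6 = 7
te_Security audit = (1 + 4·3 + 11)/6 = 24/6 = 4
te_Staging deploy = (6 + 4·10 + 14)/6 = 60/6 = 10
te_Load testing = (6 + 4·11 + 16)/6 = 66/6 = 11
te_Documentation = (8 + 4·9 + 16)/6 = 60/6 = 10
te_Release notes = (5 + 4·10 + 15)/6 = 60/6 = 10

Forward pass:
ES_Frontend dev = 0; EF_Frontend dev = 13
ES_Database migration = 0; EF_Database migration = 10
ES_Unit tests = max(EF_Frontend dev=13, EF_Database migration=10) = 13; EF_Unit tests = 13+10 = 23
ES_Integration tests = max(EF_Frontend dev=13, EF_Database migration=10) = 13; EF_Integration tests = 13+7 = 20
ES_Code review = 13; EF_Code review = 13+7 = 20
ES_Security audit = 20; EF_Security audit = 20+4 = 24
ES_Staging deploy = max(EF_Unit tests=23, EF_Integration tests=20) = 23; EF_Staging deploy = 23+10 = 33
ES_Load testing = max(EF_Unit tests=23, EF_Security audit=24) = 24; EF_Load testing = 24+11 = 35
ES_Documentation = max(EF_Database migration=10, EF_Security audit=24) = 24; EF_Documentation = 24+10 = 34
ES_Release notes = max(EF_Code review=20, EF_Staging deploy=33, EF_Load testing=35, EF_Documentation=34) = 35; EF_Release notes = 35+10 = 45
Expected project duration μ = 45 weeks. Critical path: Frontend dev → Integration tests → Security audit → Load testing → Release notes.

Backward pass:
LF_Release notes = 45; LS_Release notes = 45−10 = 35
LF_Documentation = LS_Release notes = 35; LS_Documentation = 35−10 = 25
LF_Load testing = LS_Release notes = 35; LS_Load testing = 35−11 = 24
LF_Staging deploy = LS_Release notes = 35; LS_Staging deploy = 35−10 = 25
LF_Security audit = min(LS_Load testing=24, LS_Documentation=25) = 24; LS_Security audit = 24−4 = 20
LF_Code review = LS_Release notes = 35; LS_Code review = 35−7 = 28
LF_Integration tests = min(LS_Security audit=20, LS_Staging deploy=25) = 20; LS_Integration tests = 20−7 = 13
LF_Unit tests = min(LS_Staging deploy=25, LS_Load testing=24) = 24; LS_Unit tests = 24−10 = 14
LF_Database migration = min(LS_Unit tests=14, LS_Integration tests=13, LS_Documentation=25) = 13; LS_Database migration = 13−10 = 3
LF_Frontend dev = min(LS_Unit tests=14, LS_Integration tests=13, LS_Code review=28) = 13; LS_Frontend dev = 13−13 = 0
Slack_Code review = LS_Code review − ES_Code review = 28 − 13 = 15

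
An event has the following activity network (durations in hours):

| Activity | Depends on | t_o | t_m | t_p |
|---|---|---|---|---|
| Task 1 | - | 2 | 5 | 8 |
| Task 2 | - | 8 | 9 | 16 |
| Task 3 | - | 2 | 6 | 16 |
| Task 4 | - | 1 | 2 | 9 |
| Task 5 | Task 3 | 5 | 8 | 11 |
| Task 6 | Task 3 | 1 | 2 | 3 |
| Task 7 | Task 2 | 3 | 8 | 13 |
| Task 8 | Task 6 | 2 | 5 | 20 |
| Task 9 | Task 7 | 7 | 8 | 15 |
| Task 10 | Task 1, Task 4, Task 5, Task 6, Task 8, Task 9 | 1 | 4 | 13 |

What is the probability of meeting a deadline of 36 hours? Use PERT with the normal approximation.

te_Task 1 = (2 + 4·5 + 8)/6 = 30/6 = 5; σ²_Task 1 = ((8−2)/6)² = 1.000
te_Task 2 = (8 + 4·9 + 16)/6 = 60/6 = 10; σ²_Task 2 = ((16−8)/6)² = 1.778
te_Task 3 = (2 + 4·6 + 16)/6 = 42/6 = 7; σ²_Task 3 = ((16−2)/6)² = 5.444
te_Task 4 = (1 + 4·2 + 9)/6 = 18/6 = 3; σ²_Task 4 = ((9−1)/6)² = 1.778
te_Task 5 = (5 + 4·8 + 11)/6 = 48/6 = 8; σ²_Task 5 = ((11−5)/6)² = 1.000
te_Task 6 = (1 + 4·2 + 3)/6 = 12/6 = 2; σ²_Task 6 = ((3−1)/6)² = 0.111
te_Task 7 = (3 + 4·8 + 13)/6 = 48/6 = 8; σ²_Task 7 = ((13−3)/6)² = 2.778
te_Task 8 = (2 + 4·5 + 20)/6 = 42/6 = 7; σ²_Task 8 = ((20−2)/6)² = 9.000
te_Task 9 = (7 + 4·8 + 15)/6 = 54/6 = 9; σ²_Task 9 = ((15−7)/6)² = 1.778
te_Task 10 = (1 + 4·4 + 13)/6 = 30/6 = 5; σ²_Task 10 = ((13−1)/6)² = 4.000

Forward pass:
ES_Task 1 = 0; EF_Task 1 = 5
ES_Task 2 = 0; EF_Task 2 = 10
ES_Task 3 = 0; EF_Task 3 = 7
ES_Task 4 = 0; EF_Task 4 = 3
ES_Task 5 = 7; EF_Task 5 = 7+8 = 15
ES_Task 6 = 7; EF_Task 6 = 7+2 = 9
ES_Task 7 = 10; EF_Task 7 = 10+8 = 18
ES_Task 8 = 9; EF_Task 8 = 9+7 = 16
ES_Task 9 = 18; EF_Task 9 = 18+9 = 27
ES_Task 10 = max(EF_Task 1=5, EF_Task 4=3, EF_Task 5=15, EF_Task 6=9, EF_Task 8=16, EF_Task 9=27) = 27; EF_Task 10 = 27+5 = 32
Expected project duration μ = 32 hours. Critical path: Task 2 → Task 7 → Task 9 → Task 10.

Variance along critical path = 1.778 + 2.778 + 1.778 + 4.000 = 10.333; σ = √10.333 = 3.215 hours.
Z = (36 − 32) / 3.215 = 1.244
P(T ≤ 36) = Φ(1.244) ≈ 0.893

0.893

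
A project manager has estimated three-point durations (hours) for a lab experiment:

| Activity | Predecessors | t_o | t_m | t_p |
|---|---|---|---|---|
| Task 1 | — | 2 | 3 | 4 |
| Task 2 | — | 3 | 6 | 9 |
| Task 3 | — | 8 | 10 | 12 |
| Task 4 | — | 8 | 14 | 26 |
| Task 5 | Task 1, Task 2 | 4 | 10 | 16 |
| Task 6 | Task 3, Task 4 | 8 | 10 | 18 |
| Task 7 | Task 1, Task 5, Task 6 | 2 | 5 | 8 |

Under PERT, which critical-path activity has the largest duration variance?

Task 4

te_Task 1 = (2 + 4·3 + 4)/6 = 18/6 = 3; σ²_Task 1 = ((4−2)/6)² = 0.111
te_Task 2 = (3 + 4·6 + 9)/6 = 36/6 = 6; σ²_Task 2 = ((9−3)/6)² = 1.000
te_Task 3 = (8 + 4·10 + 12)/6 = 60/6 = 10; σ²_Task 3 = ((12−8)/6)² = 0.444
te_Task 4 = (8 + 4·14 + 26)/6 = 90/6 = 15; σ²_Task 4 = ((26−8)/6)² = 9.000
te_Task 5 = (4 + 4·10 + 16)/6 = 60/6 = 10; σ²_Task 5 = ((16−4)/6)² = 4.000
te_Task 6 = (8 + 4·10 + 18)/6 = 66/6 = 11; σ²_Task 6 = ((18−8)/6)² = 2.778
te_Task 7 = (2 + 4·5 + 8)/6 = 30/6 = 5; σ²_Task 7 = ((8−2)/6)² = 1.000

Forward pass:
ES_Task 1 = 0; EF_Task 1 = 3
ES_Task 2 = 0; EF_Task 2 = 6
ES_Task 3 = 0; EF_Task 3 = 10
ES_Task 4 = 0; EF_Task 4 = 15
ES_Task 5 = max(EF_Task 1=3, EF_Task 2=6) = 6; EF_Task 5 = 6+10 = 16
ES_Task 6 = max(EF_Task 3=10, EF_Task 4=15) = 15; EF_Task 6 = 15+11 = 26
ES_Task 7 = max(EF_Task 1=3, EF_Task 5=16, EF_Task 6=26) = 26; EF_Task 7 = 26+5 = 31
Expected project duration μ = 31 hours. Critical path: Task 4 → Task 6 → Task 7.

Variances on critical path: σ²_Task 4=9.000, σ²_Task 6=2.778, σ²_Task 7=1.000.
Largest is σ²_Task 4 = 9.000.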